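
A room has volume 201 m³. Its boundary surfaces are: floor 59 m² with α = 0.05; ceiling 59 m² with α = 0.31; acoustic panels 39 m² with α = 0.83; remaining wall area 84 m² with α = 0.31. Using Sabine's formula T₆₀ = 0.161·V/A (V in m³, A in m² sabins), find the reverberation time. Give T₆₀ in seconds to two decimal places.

Summing Sᵢαᵢ: 59·0.05 + 59·0.31 + 39·0.83 + 84·0.31 = 79.65 m².
T₆₀ = 0.161·V/A = 0.161·201/79.65 = 0.406 s.

0.41 s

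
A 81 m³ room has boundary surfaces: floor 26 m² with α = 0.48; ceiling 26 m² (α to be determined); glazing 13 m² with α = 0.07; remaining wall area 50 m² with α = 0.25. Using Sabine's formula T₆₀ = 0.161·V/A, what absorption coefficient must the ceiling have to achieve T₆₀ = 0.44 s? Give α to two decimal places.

Required total absorption A = 0.161·81/0.44 = 29.64 m².
Absorption from the other surfaces = 26·0.48 + 13·0.07 + 50·0.25 = 25.89 m², so the ceiling must supply 3.75 m² over 26 m².
α = 3.75/26 = 0.144.

0.14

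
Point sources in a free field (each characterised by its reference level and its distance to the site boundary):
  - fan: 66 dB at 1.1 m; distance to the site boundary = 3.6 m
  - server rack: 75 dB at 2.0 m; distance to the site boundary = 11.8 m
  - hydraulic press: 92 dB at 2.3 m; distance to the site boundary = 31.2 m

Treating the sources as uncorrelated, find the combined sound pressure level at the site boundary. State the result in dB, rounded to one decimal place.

70.0 dB

Propagate each source to the receiver with L = L_ref − 20·log₁₀(r/r_ref), then add intensities.
fan: 66 − 20·log₁₀(3.6/1.1) = 66 − 10.30 = 55.70 dB.
server rack: 75 − 20·log₁₀(11.8/2.0) = 75 − 15.42 = 59.58 dB.
hydraulic press: 92 − 20·log₁₀(31.2/2.3) = 92 − 22.65 = 69.35 dB.
Σ 10^(L/10) = 9.893e+06 → L_total = 10·log₁₀(9.893e+06) = 69.95 dB.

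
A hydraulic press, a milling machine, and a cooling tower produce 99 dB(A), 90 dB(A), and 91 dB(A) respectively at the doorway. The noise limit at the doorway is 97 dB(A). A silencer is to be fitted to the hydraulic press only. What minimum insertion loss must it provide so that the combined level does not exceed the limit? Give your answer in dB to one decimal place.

4.6 dB

Everything except the hydraulic press sums to 10^(90/10) + 10^(91/10) = 2.259e+09 in linear terms, 93.54 dB(A).
The limit corresponds to 10^(97/10) = 5.012e+09; subtracting the fixed part leaves 2.753e+09 for the hydraulic press, i.e. 94.40 dB(A).
So the hydraulic press must be reduced from 99 to 94.40 dB(A): IL = 4.60 dB.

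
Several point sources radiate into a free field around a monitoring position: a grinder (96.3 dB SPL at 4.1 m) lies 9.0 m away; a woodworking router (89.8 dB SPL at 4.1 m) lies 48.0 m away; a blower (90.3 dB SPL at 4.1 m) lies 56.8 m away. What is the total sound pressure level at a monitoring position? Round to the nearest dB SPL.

Apply inverse-square spreading to bring every level to the receiver, then sum 10^(L/10).
grinder: 96.3 − 20·log₁₀(9.0/4.1) = 96.3 − 6.83 = 89.47 dB SPL.
woodworking router: 89.8 − 20·log₁₀(48.0/4.1) = 89.8 − 21.37 = 68.43 dB SPL.
blower: 90.3 − 20·log₁₀(56.8/4.1) = 90.3 − 22.83 = 67.47 dB SPL.
Σ 10^(L/10) = 8.978e+08 → L_total = 10·log₁₀(8.978e+08) = 89.53 dB SPL.

90 dB SPL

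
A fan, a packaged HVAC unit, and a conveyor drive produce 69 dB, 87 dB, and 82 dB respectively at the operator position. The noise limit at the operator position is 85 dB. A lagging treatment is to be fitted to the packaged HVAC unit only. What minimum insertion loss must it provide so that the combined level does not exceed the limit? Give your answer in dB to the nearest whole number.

5 dB

The untreated sources together contribute 10^(69/10) + 10^(82/10) = 1.664e+08, i.e. 82.21 dB.
The limit corresponds to 10^(85/10) = 3.162e+08; subtracting the fixed part leaves 1.498e+08 for the packaged HVAC unit, i.e. 81.75 dB.
So the packaged HVAC unit must be reduced from 87 to 81.75 dB: IL = 5.25 dB.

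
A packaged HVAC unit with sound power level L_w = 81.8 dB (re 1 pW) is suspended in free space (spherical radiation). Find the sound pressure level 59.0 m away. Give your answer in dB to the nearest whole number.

35 dB

The power spreads over a sphere of area 4π·r², so L_p = L_w − 10·log₁₀(4π·r²).
4π·r² = 4.374e+04 m², 10·log₁₀ of that is 46.409 dB.
L_p = 81.8 − 46.409 = 35.39 dB.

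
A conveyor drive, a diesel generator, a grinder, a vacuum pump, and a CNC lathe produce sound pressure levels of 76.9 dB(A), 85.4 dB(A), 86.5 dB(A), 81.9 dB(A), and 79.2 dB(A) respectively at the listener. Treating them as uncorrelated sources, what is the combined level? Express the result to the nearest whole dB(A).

90 dB(A)

Incoherent sources combine by intensity addition: L_total = 10·log₁₀(Σ 10^(L_i/10)).
Σ 10^(L/10) = 10^(76.9/10) + 10^(85.4/10) + 10^(86.5/10) + 10^(81.9/10) + 10^(79.2/10) = 1.080e+09.
L_total = 10·log₁₀(1.080e+09) = 90.34 dB(A).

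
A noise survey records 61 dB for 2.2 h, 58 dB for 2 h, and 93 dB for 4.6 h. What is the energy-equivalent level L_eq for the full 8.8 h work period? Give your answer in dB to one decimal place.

The energy average is taken in the linear domain: L_eq = 10·log₁₀[(Σ tᵢ·10^(Lᵢ/10))/T], T = 8.8 h.
Σ tᵢ·10^(Lᵢ/10) = 2.2·10^(61/10) + 2·10^(58/10) + 4.6·10^(93/10) = 9.182e+09.
L_eq = 10·log₁₀(9.182e+09/8.8) = 90.18 dB.

90.2 dB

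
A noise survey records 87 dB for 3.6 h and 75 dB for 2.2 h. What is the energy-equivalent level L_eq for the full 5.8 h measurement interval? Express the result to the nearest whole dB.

85 dB

L_eq = 10·log₁₀[(1/T)·Σ tᵢ·10^(Lᵢ/10)] with T = 5.8 h.
Σ tᵢ·10^(Lᵢ/10) = 3.6·10^(87/10) + 2.2·10^(75/10) = 1.874e+09.
L_eq = 10·log₁₀(1.874e+09/5.8) = 85.09 dB.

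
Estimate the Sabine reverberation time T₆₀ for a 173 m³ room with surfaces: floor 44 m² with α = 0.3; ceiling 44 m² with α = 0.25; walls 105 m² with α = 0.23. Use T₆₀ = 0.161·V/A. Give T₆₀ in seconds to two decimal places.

Total absorption A = 44·0.3 + 44·0.25 + 105·0.23 = 48.35 m² sabins.
T₆₀ = 0.161 × 173 / 48.35 = 0.576 s.

0.58 s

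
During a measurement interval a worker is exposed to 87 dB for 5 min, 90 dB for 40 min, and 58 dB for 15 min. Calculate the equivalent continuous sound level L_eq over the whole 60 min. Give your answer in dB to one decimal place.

88.5 dB

The energy average is taken in the linear domain: L_eq = 10·log₁₀[(Σ tᵢ·10^(Lᵢ/10))/T], T = 60 min.
Σ tᵢ·10^(Lᵢ/10) = 5·10^(87/10) + 40·10^(90/10) + 15·10^(58/10) = 4.252e+10.
L_eq = 10·log₁₀(4.252e+10/60) = 88.50 dB.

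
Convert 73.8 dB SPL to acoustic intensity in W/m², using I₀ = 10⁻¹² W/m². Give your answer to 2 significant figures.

L = 10·log₁₀(I/I₀) ⇒ I = I₀·10^(L/10) = 10⁻¹² × 10^7.38.

2.4e-05 W/m²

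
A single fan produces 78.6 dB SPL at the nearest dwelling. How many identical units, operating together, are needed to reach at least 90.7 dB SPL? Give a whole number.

The shortfall is 90.7 − 78.6 = 12.1 dB, and N units add 10·log₁₀ N, so need 10·log₁₀ N ≥ 12.1.
N ≥ 10^(12.1/10) = 16.218, so N = 17.

17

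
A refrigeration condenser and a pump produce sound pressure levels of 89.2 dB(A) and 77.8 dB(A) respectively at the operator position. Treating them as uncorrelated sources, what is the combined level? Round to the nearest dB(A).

90 dB(A)

Incoherent sources combine by intensity addition: L_total = 10·log₁₀(Σ 10^(L_i/10)).
Σ 10^(L/10) = 10^(89.2/10) + 10^(77.8/10) = 8.920e+08.
L_total = 10·log₁₀(8.920e+08) = 89.50 dB(A).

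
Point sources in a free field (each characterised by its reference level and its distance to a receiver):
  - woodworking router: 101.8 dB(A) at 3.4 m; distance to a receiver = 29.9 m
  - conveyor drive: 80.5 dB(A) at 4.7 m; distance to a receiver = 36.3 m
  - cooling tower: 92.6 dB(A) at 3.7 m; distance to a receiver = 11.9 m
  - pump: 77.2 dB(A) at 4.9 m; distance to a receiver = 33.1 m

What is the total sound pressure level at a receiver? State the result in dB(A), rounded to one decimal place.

Propagate each source to the receiver with L = L_ref − 20·log₁₀(r/r_ref), then add intensities.
woodworking router: 101.8 − 20·log₁₀(29.9/3.4) = 101.8 − 18.88 = 82.92 dB(A).
conveyor drive: 80.5 − 20·log₁₀(36.3/4.7) = 80.5 − 17.76 = 62.74 dB(A).
cooling tower: 92.6 − 20·log₁₀(11.9/3.7) = 92.6 − 10.15 = 82.45 dB(A).
pump: 77.2 − 20·log₁₀(33.1/4.9) = 77.2 − 16.59 = 60.61 dB(A).
Σ 10^(L/10) = 3.747e+08 → L_total = 10·log₁₀(3.747e+08) = 85.74 dB(A).

85.7 dB(A)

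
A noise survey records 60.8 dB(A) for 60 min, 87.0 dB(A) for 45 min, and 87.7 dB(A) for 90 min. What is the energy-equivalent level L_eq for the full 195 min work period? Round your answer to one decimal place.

85.9 dB(A)

Weight each interval's intensity by its duration and average over T = 195 min:
Σ tᵢ·10^(Lᵢ/10) = 60·10^(60.8/10) + 45·10^(87.0/10) + 90·10^(87.7/10) = 7.562e+10.
L_eq = 10·log₁₀(7.562e+10/195) = 85.89 dB(A).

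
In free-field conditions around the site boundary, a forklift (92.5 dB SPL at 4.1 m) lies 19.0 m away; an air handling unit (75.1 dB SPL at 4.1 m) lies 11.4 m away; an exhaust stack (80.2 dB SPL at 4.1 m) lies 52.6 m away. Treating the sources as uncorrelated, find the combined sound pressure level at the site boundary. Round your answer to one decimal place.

79.4 dB SPL

First find each source's level at the receiver (point-source: −20·log₁₀(r/r_ref)), then combine on an intensity basis.
forklift: 92.5 − 20·log₁₀(19.0/4.1) = 92.5 − 13.32 = 79.18 dB SPL.
air handling unit: 75.1 − 20·log₁₀(11.4/4.1) = 75.1 − 8.88 = 66.22 dB SPL.
exhaust stack: 80.2 − 20·log₁₀(52.6/4.1) = 80.2 − 22.16 = 58.04 dB SPL.
Σ 10^(L/10) = 8.763e+07 → L_total = 10·log₁₀(8.763e+07) = 79.43 dB SPL.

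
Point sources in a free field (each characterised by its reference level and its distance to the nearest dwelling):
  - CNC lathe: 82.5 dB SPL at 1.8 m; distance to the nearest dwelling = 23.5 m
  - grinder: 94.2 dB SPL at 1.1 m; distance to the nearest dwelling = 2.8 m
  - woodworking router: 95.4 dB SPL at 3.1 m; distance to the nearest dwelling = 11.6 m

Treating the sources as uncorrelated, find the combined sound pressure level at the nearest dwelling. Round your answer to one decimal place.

88.2 dB SPL

Propagate each source to the receiver with L = L_ref − 20·log₁₀(r/r_ref), then add intensities.
CNC lathe: 82.5 − 20·log₁₀(23.5/1.8) = 82.5 − 22.32 = 60.18 dB SPL.
grinder: 94.2 − 20·log₁₀(2.8/1.1) = 94.2 − 8.12 = 86.08 dB SPL.
woodworking router: 95.4 − 20·log₁₀(11.6/3.1) = 95.4 − 11.46 = 83.94 dB SPL.
Σ 10^(L/10) = 6.546e+08 → L_total = 10·log₁₀(6.546e+08) = 88.16 dB SPL.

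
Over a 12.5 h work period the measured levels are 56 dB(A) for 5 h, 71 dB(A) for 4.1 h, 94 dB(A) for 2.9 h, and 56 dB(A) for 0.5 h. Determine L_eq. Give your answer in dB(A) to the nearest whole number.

The energy average is taken in the linear domain: L_eq = 10·log₁₀[(Σ tᵢ·10^(Lᵢ/10))/T], T = 12.5 h.
Σ tᵢ·10^(Lᵢ/10) = 5·10^(56/10) + 4.1·10^(71/10) + 2.9·10^(94/10) + 0.5·10^(56/10) = 7.338e+09.
L_eq = 10·log₁₀(7.338e+09/12.5) = 87.69 dB(A).

88 dB(A)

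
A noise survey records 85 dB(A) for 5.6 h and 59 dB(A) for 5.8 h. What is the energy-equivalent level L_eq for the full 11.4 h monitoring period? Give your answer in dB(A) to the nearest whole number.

82 dB(A)

Weight each interval's intensity by its duration and average over T = 11.4 h:
Σ tᵢ·10^(Lᵢ/10) = 5.6·10^(85/10) + 5.8·10^(59/10) = 1.775e+09.
L_eq = 10·log₁₀(1.775e+09/11.4) = 81.92 dB(A).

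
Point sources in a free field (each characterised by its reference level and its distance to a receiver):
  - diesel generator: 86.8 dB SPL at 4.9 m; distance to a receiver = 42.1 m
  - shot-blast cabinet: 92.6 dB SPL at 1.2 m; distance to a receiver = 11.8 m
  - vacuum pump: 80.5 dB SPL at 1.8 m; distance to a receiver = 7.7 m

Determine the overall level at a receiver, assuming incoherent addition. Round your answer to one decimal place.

Apply inverse-square spreading to bring every level to the receiver, then sum 10^(L/10).
diesel generator: 86.8 − 20·log₁₀(42.1/4.9) = 86.8 − 18.68 = 68.12 dB SPL.
shot-blast cabinet: 92.6 − 20·log₁₀(11.8/1.2) = 92.6 − 19.85 = 72.75 dB SPL.
vacuum pump: 80.5 − 20·log₁₀(7.7/1.8) = 80.5 − 12.62 = 67.88 dB SPL.
Σ 10^(L/10) = 3.143e+07 → L_total = 10·log₁₀(3.143e+07) = 74.97 dB SPL.

75.0 dB SPL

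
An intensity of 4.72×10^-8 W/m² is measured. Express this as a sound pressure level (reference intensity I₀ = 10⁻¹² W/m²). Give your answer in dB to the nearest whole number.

47 dB

L = 10·log₁₀(I/I₀) = 10·log₁₀(4.72×10^-8/10⁻¹²) = 10·log₁₀(4.72×10^4).
L = 10·(0.6739 + 4) = 46.74 dB.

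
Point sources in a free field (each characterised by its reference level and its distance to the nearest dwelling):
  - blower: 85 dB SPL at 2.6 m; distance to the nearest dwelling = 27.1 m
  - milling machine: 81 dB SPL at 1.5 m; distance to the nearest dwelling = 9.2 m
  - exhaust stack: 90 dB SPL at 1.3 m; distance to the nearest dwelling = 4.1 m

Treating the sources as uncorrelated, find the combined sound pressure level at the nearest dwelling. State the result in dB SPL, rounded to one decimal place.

80.3 dB SPL

Apply inverse-square spreading to bring every level to the receiver, then sum 10^(L/10).
blower: 85 − 20·log₁₀(27.1/2.6) = 85 − 20.36 = 64.64 dB SPL.
milling machine: 81 − 20·log₁₀(9.2/1.5) = 81 − 15.75 = 65.25 dB SPL.
exhaust stack: 90 − 20·log₁₀(4.1/1.3) = 90 − 9.98 = 80.02 dB SPL.
Σ 10^(L/10) = 1.068e+08 → L_total = 10·log₁₀(1.068e+08) = 80.29 dB SPL.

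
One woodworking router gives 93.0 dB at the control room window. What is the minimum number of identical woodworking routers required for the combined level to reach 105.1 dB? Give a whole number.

Need L₁ + 10·log₁₀ N ≥ 105.1, i.e. log₁₀ N ≥ 1.21.
N ≥ 10^(12.1/10) = 16.218, so N = 17.

17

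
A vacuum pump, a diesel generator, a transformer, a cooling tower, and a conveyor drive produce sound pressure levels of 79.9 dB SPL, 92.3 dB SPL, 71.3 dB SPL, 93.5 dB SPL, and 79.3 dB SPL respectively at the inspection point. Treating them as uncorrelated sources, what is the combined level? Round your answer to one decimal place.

96.2 dB SPL

For uncorrelated sources the intensities add, so convert each level to linear form, sum, and take 10·log₁₀ of the total.
Σ 10^(L/10) = 10^(79.9/10) + 10^(92.3/10) + 10^(71.3/10) + 10^(93.5/10) + 10^(79.3/10) = 4.133e+09.
L_total = 10·log₁₀(4.133e+09) = 96.16 dB SPL.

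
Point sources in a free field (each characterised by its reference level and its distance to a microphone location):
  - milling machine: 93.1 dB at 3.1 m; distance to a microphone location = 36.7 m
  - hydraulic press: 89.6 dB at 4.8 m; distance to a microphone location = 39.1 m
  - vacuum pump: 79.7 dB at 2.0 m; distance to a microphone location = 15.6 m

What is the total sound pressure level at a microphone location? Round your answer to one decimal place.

Apply inverse-square spreading to bring every level to the receiver, then sum 10^(L/10).
milling machine: 93.1 − 20·log₁₀(36.7/3.1) = 93.1 − 21.47 = 71.63 dB.
hydraulic press: 89.6 − 20·log₁₀(39.1/4.8) = 89.6 − 18.22 = 71.38 dB.
vacuum pump: 79.7 − 20·log₁₀(15.6/2.0) = 79.7 − 17.84 = 61.86 dB.
Σ 10^(L/10) = 2.985e+07 → L_total = 10·log₁₀(2.985e+07) = 74.75 dB.

74.7 dB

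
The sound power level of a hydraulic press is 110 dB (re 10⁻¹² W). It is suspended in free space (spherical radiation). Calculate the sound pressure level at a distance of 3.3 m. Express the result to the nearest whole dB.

89 dB

The power spreads over a sphere of area 4π·r², so L_p = L_w − 10·log₁₀(4π·r²).
4π·r² = 136.8 m², 10·log₁₀ of that is 21.362 dB.
L_p = 110 − 21.362 = 88.64 dB.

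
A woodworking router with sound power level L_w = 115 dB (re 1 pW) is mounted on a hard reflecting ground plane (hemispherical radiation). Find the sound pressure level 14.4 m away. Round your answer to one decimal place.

L_p = L_w − 10·log₁₀(2π·r²) with r = 14.4 m.
2π·r² = 1303 m², 10·log₁₀ of that is 31.149 dB.
L_p = 115 − 31.149 = 83.85 dB.

83.9 dB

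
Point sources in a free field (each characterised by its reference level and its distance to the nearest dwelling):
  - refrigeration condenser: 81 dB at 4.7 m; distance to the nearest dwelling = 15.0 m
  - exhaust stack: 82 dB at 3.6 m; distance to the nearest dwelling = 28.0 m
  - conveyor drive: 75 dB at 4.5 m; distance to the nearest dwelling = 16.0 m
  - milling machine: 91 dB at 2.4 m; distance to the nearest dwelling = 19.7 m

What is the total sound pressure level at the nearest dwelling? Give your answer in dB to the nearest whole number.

First find each source's level at the receiver (point-source: −20·log₁₀(r/r_ref)), then combine on an intensity basis.
refrigeration condenser: 81 − 20·log₁₀(15.0/4.7) = 81 − 10.08 = 70.92 dB.
exhaust stack: 82 − 20·log₁₀(28.0/3.6) = 82 − 17.82 = 64.18 dB.
conveyor drive: 75 − 20·log₁₀(16.0/4.5) = 75 − 11.02 = 63.98 dB.
milling machine: 91 − 20·log₁₀(19.7/2.4) = 91 − 18.29 = 72.71 dB.
Σ 10^(L/10) = 3.617e+07 → L_total = 10·log₁₀(3.617e+07) = 75.58 dB.

76 dB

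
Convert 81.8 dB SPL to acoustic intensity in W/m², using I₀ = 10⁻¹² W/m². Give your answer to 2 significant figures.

I/I₀ = 10^(81.8/10) = 1.514e+08, so I = 1.514e+08 × 10⁻¹² W/m².

0.00015 W/m²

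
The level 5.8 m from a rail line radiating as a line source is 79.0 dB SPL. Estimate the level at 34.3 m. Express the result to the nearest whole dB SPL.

Line-source attenuation: ΔL = 10·log₁₀(r₂/r₁) = 10·log₁₀(34.3/5.8) = 7.719 dB.
L₂ = 79.0 − 10·log₁₀(34.3/5.8) = 79.0 − 7.719 = 71.28 dB SPL.

71 dB SPL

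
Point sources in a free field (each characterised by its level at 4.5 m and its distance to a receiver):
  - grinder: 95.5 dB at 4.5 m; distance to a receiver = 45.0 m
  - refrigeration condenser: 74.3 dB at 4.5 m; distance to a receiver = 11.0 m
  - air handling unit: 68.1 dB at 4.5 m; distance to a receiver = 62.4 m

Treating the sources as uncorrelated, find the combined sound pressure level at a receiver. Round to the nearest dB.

Apply inverse-square spreading to bring every level to the receiver, then sum 10^(L/10).
grinder: 95.5 − 20·log₁₀(45.0/4.5) = 95.5 − 20.00 = 75.50 dB.
refrigeration condenser: 74.3 − 20·log₁₀(11.0/4.5) = 74.3 − 7.76 = 66.54 dB.
air handling unit: 68.1 − 20·log₁₀(62.4/4.5) = 68.1 − 22.84 = 45.26 dB.
Σ 10^(L/10) = 4.002e+07 → L_total = 10·log₁₀(4.002e+07) = 76.02 dB.

76 dB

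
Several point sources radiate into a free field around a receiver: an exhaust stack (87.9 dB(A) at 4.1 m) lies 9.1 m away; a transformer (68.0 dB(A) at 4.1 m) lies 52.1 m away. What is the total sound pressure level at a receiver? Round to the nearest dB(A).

81 dB(A)

Propagate each source to the receiver with L = L_ref − 20·log₁₀(r/r_ref), then add intensities.
exhaust stack: 87.9 − 20·log₁₀(9.1/4.1) = 87.9 − 6.93 = 80.97 dB(A).
transformer: 68.0 − 20·log₁₀(52.1/4.1) = 68.0 − 22.08 = 45.92 dB(A).
Σ 10^(L/10) = 1.252e+08 → L_total = 10·log₁₀(1.252e+08) = 80.98 dB(A).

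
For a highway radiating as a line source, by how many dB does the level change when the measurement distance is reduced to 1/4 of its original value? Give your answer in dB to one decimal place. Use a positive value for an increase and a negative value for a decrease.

A line source loses 3 dB per doubling of distance; generally ΔL = −10·log₁₀(r₂/r₁).
ΔL = −10·log₁₀(0.25) = +6.02 dB.

+6.0 dB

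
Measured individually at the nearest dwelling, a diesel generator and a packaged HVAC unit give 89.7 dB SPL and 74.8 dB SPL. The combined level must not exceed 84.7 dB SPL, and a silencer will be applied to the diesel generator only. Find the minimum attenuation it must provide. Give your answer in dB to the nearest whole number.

5 dB

Fixed contribution from the other source: Σ 10^(L/10) = 10^(74.8/10) = 3.020e+07 (74.80 dB SPL).
To meet 84.7 dB SPL overall, the treated diesel generator may contribute at most 10^(84.7/10) − 3.020e+07 = 2.649e+08, i.e. 84.23 dB SPL.
So the diesel generator must be reduced from 89.7 to 84.23 dB SPL: IL = 5.47 dB.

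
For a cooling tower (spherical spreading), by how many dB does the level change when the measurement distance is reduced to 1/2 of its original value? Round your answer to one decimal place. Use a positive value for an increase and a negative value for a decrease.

With spherical spreading the level changes by −20·log₁₀(r₂/r₁).
ΔL = −20·log₁₀(0.5) = +6.02 dB.

+6.0 dB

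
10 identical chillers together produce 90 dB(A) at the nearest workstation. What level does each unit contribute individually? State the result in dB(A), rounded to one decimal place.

80.0 dB(A)

10 equal contributions raise the level by 10·log₁₀ 10 = 10.000 dB, so each unit alone gives 90 − 10.000.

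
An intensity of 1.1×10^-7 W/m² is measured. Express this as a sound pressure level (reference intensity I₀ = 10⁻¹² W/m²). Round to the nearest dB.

I/I₀ = 1.1×10^-7/10⁻¹² = 1.1×10^5, and L = 10·log₁₀(I/I₀).
L = 10·(0.0414 + 5) = 50.41 dB.

50 dB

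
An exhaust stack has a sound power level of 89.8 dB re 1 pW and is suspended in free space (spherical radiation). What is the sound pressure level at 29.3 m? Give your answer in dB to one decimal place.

Free-field spherical radiation: L_p = L_w − 10·log₁₀(4π·r²), r = 29.3 m.
4π·r² = 1.079e+04 m², 10·log₁₀ of that is 40.329 dB.
L_p = 89.8 − 40.329 = 49.47 dB.

49.5 dB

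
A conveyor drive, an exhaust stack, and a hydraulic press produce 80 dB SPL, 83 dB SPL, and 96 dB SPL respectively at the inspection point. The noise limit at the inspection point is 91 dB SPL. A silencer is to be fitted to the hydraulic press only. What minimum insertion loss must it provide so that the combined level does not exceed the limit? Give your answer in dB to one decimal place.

6.2 dB

Fixed contribution from the other sources: Σ 10^(L/10) = 10^(80/10) + 10^(83/10) = 2.995e+08 (84.76 dB SPL).
The limit corresponds to 10^(91/10) = 1.259e+09; subtracting the fixed part leaves 9.594e+08 for the hydraulic press, i.e. 89.82 dB SPL.
Required insertion loss = 96 − 89.82 = 6.18 dB.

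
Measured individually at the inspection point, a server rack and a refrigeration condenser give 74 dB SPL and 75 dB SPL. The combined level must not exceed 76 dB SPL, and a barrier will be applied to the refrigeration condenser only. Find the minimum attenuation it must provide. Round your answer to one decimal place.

3.3 dB

Everything except the refrigeration condenser sums to 10^(74/10) = 2.512e+07 in linear terms, 74.00 dB SPL.
The limit corresponds to 10^(76/10) = 3.981e+07; subtracting the fixed part leaves 1.469e+07 for the refrigeration condenser, i.e. 71.67 dB SPL.
So the refrigeration condenser must be reduced from 75 to 71.67 dB SPL: IL = 3.33 dB.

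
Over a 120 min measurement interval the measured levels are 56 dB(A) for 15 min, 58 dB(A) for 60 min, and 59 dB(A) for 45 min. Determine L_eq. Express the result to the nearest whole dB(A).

58 dB(A)

The energy average is taken in the linear domain: L_eq = 10·log₁₀[(Σ tᵢ·10^(Lᵢ/10))/T], T = 120 min.
Σ tᵢ·10^(Lᵢ/10) = 15·10^(56/10) + 60·10^(58/10) + 45·10^(59/10) = 7.957e+07.
L_eq = 10·log₁₀(7.957e+07/120) = 58.22 dB(A).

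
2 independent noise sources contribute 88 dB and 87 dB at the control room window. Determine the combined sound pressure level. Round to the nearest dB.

Incoherent sources combine by intensity addition: L_total = 10·log₁₀(Σ 10^(L_i/10)).
Σ 10^(L/10) = 10^(88/10) + 10^(87/10) = 1.132e+09.
L_total = 10·log₁₀(1.132e+09) = 90.54 dB.

91 dB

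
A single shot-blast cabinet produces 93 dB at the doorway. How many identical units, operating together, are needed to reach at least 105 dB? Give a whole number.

16

The shortfall is 105 − 93 = 12.0 dB, and N units add 10·log₁₀ N, so need 10·log₁₀ N ≥ 12.0.
N ≥ 10^(12.0/10) = 15.849, so N = 16.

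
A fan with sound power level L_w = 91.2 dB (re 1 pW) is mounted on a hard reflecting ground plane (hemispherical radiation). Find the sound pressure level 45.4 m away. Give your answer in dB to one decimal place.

L_p = L_w − 10·log₁₀(2π·r²) with r = 45.4 m.
2π·r² = 1.295e+04 m², 10·log₁₀ of that is 41.123 dB.
L_p = 91.2 − 41.123 = 50.08 dB.

50.1 dB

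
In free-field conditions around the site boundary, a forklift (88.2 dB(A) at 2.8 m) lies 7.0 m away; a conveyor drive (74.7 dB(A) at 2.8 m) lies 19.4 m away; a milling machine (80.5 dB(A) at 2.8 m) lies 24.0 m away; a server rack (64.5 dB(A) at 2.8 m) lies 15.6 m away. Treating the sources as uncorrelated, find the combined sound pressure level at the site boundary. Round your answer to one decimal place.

80.3 dB(A)

Propagate each source to the receiver with L = L_ref − 20·log₁₀(r/r_ref), then add intensities.
forklift: 88.2 − 20·log₁₀(7.0/2.8) = 88.2 − 7.96 = 80.24 dB(A).
conveyor drive: 74.7 − 20·log₁₀(19.4/2.8) = 74.7 − 16.81 = 57.89 dB(A).
milling machine: 80.5 − 20·log₁₀(24.0/2.8) = 80.5 − 18.66 = 61.84 dB(A).
server rack: 64.5 − 20·log₁₀(15.6/2.8) = 64.5 − 14.92 = 49.58 dB(A).
Σ 10^(L/10) = 1.079e+08 → L_total = 10·log₁₀(1.079e+08) = 80.33 dB(A).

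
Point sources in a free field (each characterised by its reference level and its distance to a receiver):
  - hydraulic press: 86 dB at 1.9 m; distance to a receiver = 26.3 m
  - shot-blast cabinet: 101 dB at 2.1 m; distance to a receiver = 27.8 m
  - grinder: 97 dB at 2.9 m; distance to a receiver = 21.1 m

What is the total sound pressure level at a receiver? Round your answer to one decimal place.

First find each source's level at the receiver (point-source: −20·log₁₀(r/r_ref)), then combine on an intensity basis.
hydraulic press: 86 − 20·log₁₀(26.3/1.9) = 86 − 22.82 = 63.18 dB.
shot-blast cabinet: 101 − 20·log₁₀(27.8/2.1) = 101 − 22.44 = 78.56 dB.
grinder: 97 − 20·log₁₀(21.1/2.9) = 97 − 17.24 = 79.76 dB.
Σ 10^(L/10) = 1.686e+08 → L_total = 10·log₁₀(1.686e+08) = 82.27 dB.

82.3 dB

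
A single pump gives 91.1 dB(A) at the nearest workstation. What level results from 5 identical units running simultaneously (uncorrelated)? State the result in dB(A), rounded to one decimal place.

98.1 dB(A)

L_total = L₁ + 10·log₁₀ N for N identical incoherent sources.
L_total = 91.1 + 10·log₁₀(5) = 91.1 + 6.990 = 98.09 dB(A).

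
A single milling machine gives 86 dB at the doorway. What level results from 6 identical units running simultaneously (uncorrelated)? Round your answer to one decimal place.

93.8 dB

With 6 equal, uncorrelated contributions the intensity is 6× that of one unit, giving a rise of 10·log₁₀ 6.
L_total = 86 + 10·log₁₀(6) = 86 + 7.782 = 93.78 dB.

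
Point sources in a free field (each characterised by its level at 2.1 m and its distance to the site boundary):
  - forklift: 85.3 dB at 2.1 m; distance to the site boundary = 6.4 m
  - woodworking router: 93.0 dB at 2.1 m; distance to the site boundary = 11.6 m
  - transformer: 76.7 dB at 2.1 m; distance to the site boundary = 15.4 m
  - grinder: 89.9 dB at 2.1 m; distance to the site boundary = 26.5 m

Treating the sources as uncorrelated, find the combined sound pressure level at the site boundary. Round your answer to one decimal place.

80.4 dB

Propagate each source to the receiver with L = L_ref − 20·log₁₀(r/r_ref), then add intensities.
forklift: 85.3 − 20·log₁₀(6.4/2.1) = 85.3 − 9.68 = 75.62 dB.
woodworking router: 93.0 − 20·log₁₀(11.6/2.1) = 93.0 − 14.84 = 78.16 dB.
transformer: 76.7 − 20·log₁₀(15.4/2.1) = 76.7 − 17.31 = 59.39 dB.
grinder: 89.9 − 20·log₁₀(26.5/2.1) = 89.9 − 22.02 = 67.88 dB.
Σ 10^(L/10) = 1.089e+08 → L_total = 10·log₁₀(1.089e+08) = 80.37 dB.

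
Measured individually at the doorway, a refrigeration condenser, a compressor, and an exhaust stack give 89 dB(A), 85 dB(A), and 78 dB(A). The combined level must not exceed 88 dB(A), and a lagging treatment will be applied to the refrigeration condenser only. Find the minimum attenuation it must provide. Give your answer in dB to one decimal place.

Everything except the refrigeration condenser sums to 10^(85/10) + 10^(78/10) = 3.793e+08 in linear terms, 85.79 dB(A).
The limit corresponds to 10^(88/10) = 6.310e+08; subtracting the fixed part leaves 2.516e+08 for the refrigeration condenser, i.e. 84.01 dB(A).
So the refrigeration condenser must be reduced from 89 to 84.01 dB(A): IL = 4.99 dB.

5.0 dB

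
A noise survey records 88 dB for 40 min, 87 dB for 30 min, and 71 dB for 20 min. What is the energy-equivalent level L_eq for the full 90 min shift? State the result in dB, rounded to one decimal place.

The energy average is taken in the linear domain: L_eq = 10·log₁₀[(Σ tᵢ·10^(Lᵢ/10))/T], T = 90 min.
Σ tᵢ·10^(Lᵢ/10) = 40·10^(88/10) + 30·10^(87/10) + 20·10^(71/10) = 4.053e+10.
L_eq = 10·log₁₀(4.053e+10/90) = 86.53 dB.

86.5 dB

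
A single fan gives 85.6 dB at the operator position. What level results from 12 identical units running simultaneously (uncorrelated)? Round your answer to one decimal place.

L_total = L₁ + 10·log₁₀ N for N identical incoherent sources.
L_total = 85.6 + 10·log₁₀(12) = 85.6 + 10.792 = 96.39 dB.

96.4 dB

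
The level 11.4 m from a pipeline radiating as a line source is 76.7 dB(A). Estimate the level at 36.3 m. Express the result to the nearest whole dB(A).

Cylindrical spreading from a line source gives a 10·log₁₀(r₂/r₁) drop.
L₂ = 76.7 − 10·log₁₀(36.3/11.4) = 76.7 − 5.030 = 71.67 dB(A).

72 dB(A)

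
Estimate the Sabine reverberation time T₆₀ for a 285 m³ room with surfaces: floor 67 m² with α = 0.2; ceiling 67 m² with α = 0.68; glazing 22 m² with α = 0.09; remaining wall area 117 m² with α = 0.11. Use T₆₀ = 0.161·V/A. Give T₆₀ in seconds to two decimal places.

Summing Sᵢαᵢ: 67·0.2 + 67·0.68 + 22·0.09 + 117·0.11 = 73.81 m².
T₆₀ = 0.161·V/A = 0.161·285/73.81 = 0.622 s.

0.62 s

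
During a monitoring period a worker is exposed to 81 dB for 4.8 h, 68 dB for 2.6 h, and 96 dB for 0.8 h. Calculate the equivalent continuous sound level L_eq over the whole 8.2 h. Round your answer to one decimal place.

86.7 dB

Weight each interval's intensity by its duration and average over T = 8.2 h:
Σ tᵢ·10^(Lᵢ/10) = 4.8·10^(81/10) + 2.6·10^(68/10) + 0.8·10^(96/10) = 3.806e+09.
L_eq = 10·log₁₀(3.806e+09/8.2) = 86.67 dB.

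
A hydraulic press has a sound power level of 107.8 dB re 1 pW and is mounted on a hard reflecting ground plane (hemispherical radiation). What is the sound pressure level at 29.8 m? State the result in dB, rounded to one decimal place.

The power spreads over a hemisphere of area 2π·r², so L_p = L_w − 10·log₁₀(2π·r²).
2π·r² = 5580 m², 10·log₁₀ of that is 37.466 dB.
L_p = 107.8 − 37.466 = 70.33 dB.

70.3 dB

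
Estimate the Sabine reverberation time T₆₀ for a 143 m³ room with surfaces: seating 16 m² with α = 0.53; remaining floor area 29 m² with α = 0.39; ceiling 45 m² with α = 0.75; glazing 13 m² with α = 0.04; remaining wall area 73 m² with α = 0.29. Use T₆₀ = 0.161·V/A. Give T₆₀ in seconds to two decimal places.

0.31 s

Total absorption A = 16·0.53 + 29·0.39 + 45·0.75 + 13·0.04 + 73·0.29 = 75.23 m² sabins.
T₆₀ = 0.161·V/A = 0.161·143/75.23 = 0.306 s.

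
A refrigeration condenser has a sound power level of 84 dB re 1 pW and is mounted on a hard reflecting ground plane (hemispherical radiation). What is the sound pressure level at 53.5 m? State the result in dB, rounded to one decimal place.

41.5 dB

The power spreads over a hemisphere of area 2π·r², so L_p = L_w − 10·log₁₀(2π·r²).
2π·r² = 1.798e+04 m², 10·log₁₀ of that is 42.549 dB.
L_p = 84 − 42.549 = 41.45 dB.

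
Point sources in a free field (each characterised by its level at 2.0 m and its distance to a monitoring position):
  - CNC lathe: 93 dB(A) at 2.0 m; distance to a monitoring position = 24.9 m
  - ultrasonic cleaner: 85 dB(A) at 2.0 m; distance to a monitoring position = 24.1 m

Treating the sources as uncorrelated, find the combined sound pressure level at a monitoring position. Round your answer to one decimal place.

Apply inverse-square spreading to bring every level to the receiver, then sum 10^(L/10).
CNC lathe: 93 − 20·log₁₀(24.9/2.0) = 93 − 21.90 = 71.10 dB(A).
ultrasonic cleaner: 85 − 20·log₁₀(24.1/2.0) = 85 − 21.62 = 63.38 dB(A).
Σ 10^(L/10) = 1.505e+07 → L_total = 10·log₁₀(1.505e+07) = 71.78 dB(A).

71.8 dB(A)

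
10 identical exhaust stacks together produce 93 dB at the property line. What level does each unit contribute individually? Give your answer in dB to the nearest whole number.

83 dB

Dividing the total intensity by 10 lowers the level by 10·log₁₀ 10 = 10.000 dB: L₁ = 93 − 10.000.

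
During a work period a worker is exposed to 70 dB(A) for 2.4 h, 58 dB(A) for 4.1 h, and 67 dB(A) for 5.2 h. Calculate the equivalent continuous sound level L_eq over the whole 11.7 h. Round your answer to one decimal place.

66.5 dB(A)

Weight each interval's intensity by its duration and average over T = 11.7 h:
Σ tᵢ·10^(Lᵢ/10) = 2.4·10^(70/10) + 4.1·10^(58/10) + 5.2·10^(67/10) = 5.265e+07.
L_eq = 10·log₁₀(5.265e+07/11.7) = 66.53 dB(A).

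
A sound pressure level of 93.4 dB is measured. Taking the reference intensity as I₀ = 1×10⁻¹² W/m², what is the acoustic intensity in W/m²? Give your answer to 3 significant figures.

0.00219 W/m²

L = 10·log₁₀(I/I₀) ⇒ I = I₀·10^(L/10) = 10⁻¹² × 10^9.34.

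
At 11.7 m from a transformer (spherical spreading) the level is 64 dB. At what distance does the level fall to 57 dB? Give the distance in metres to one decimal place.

For a point source L₁ − L₂ = 20·log₁₀(r₂/r₁), so r₂ = r₁·10^((L₁−L₂)/20).
r₂ = 11.7·10^((64−57)/20) = 11.7·10^(7.0/20) = 26.19 m.

26.2 m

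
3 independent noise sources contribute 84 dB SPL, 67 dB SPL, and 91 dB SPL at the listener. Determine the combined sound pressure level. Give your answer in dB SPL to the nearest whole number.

Incoherent sources combine by intensity addition: L_total = 10·log₁₀(Σ 10^(L_i/10)).
Σ 10^(L/10) = 10^(84/10) + 10^(67/10) + 10^(91/10) = 1.515e+09.
L_total = 10·log₁₀(1.515e+09) = 91.80 dB SPL.

92 dB SPL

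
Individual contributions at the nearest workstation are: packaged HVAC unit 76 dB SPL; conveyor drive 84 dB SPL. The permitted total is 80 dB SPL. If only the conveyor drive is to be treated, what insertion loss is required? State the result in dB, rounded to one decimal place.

6.2 dB

Fixed contribution from the other source: Σ 10^(L/10) = 10^(76/10) = 3.981e+07 (76.00 dB SPL).
To meet 80 dB SPL overall, the treated conveyor drive may contribute at most 10^(80/10) − 3.981e+07 = 6.019e+07, i.e. 77.80 dB SPL.
So the conveyor drive must be reduced from 84 to 77.80 dB SPL: IL = 6.20 dB.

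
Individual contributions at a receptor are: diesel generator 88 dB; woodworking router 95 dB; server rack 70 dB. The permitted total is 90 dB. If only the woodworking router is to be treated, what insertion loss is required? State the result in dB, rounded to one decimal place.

9.4 dB

Fixed contribution from the other sources: Σ 10^(L/10) = 10^(88/10) + 10^(70/10) = 6.410e+08 (88.07 dB).
The limit corresponds to 10^(90/10) = 1.000e+09; subtracting the fixed part leaves 3.590e+08 for the woodworking router, i.e. 85.55 dB.
So the woodworking router must be reduced from 95 to 85.55 dB: IL = 9.45 dB.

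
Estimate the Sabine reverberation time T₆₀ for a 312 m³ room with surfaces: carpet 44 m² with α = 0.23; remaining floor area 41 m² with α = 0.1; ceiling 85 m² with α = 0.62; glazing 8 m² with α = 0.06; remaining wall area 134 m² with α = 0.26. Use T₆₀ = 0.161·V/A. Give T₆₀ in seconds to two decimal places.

Summing Sᵢαᵢ: 44·0.23 + 41·0.1 + 85·0.62 + 8·0.06 + 134·0.26 = 102.24 m².
T₆₀ = 0.161 × 312 / 102.24 = 0.491 s.

0.49 s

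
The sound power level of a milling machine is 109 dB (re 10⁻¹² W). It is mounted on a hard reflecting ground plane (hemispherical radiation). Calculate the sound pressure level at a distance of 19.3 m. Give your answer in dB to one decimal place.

L_p = L_w − 10·log₁₀(2π·r²) with r = 19.3 m.
2π·r² = 2340 m², 10·log₁₀ of that is 33.693 dB.
L_p = 109 − 33.693 = 75.31 dB.

75.3 dB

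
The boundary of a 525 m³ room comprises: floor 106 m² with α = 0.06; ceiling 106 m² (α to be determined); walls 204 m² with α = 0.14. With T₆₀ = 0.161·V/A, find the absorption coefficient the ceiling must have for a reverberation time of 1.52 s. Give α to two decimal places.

A = 0.161·V/T₆₀ = 0.161·525/1.52 = 55.61 m² sabins.
Absorption from the other surfaces = 106·0.06 + 204·0.14 = 34.92 m², so the ceiling must supply 20.69 m² over 106 m².
α = 20.69/106 = 0.195.

0.20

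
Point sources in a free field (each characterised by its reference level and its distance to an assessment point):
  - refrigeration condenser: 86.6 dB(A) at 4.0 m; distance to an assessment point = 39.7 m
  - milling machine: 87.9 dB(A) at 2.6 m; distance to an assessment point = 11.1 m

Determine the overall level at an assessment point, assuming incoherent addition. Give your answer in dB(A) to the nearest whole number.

Propagate each source to the receiver with L = L_ref − 20·log₁₀(r/r_ref), then add intensities.
refrigeration condenser: 86.6 − 20·log₁₀(39.7/4.0) = 86.6 − 19.93 = 66.67 dB(A).
milling machine: 87.9 − 20·log₁₀(11.1/2.6) = 87.9 − 12.61 = 75.29 dB(A).
Σ 10^(L/10) = 3.847e+07 → L_total = 10·log₁₀(3.847e+07) = 75.85 dB(A).

76 dB(A)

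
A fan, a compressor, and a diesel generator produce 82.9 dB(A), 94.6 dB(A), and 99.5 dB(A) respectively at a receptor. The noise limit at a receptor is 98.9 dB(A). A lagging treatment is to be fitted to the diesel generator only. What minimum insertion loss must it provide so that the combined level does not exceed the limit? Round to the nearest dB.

3 dB

Fixed contribution from the other sources: Σ 10^(L/10) = 10^(82.9/10) + 10^(94.6/10) = 3.079e+09 (94.88 dB(A)).
To meet 98.9 dB(A) overall, the treated diesel generator may contribute at most 10^(98.9/10) − 3.079e+09 = 4.683e+09, i.e. 96.71 dB(A).
Required insertion loss = 99.5 − 96.71 = 2.79 dB.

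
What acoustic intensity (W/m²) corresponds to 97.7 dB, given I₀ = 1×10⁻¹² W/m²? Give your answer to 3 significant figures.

0.00589 W/m²

I/I₀ = 10^(97.7/10) = 5.888e+09, so I = 5.888e+09 × 10⁻¹² W/m².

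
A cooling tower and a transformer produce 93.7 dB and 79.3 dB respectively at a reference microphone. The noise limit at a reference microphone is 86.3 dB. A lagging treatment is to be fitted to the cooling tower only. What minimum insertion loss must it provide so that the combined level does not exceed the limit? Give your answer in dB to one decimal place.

Fixed contribution from the other source: Σ 10^(L/10) = 10^(79.3/10) = 8.511e+07 (79.30 dB).
To meet 86.3 dB overall, the treated cooling tower may contribute at most 10^(86.3/10) − 8.511e+07 = 3.415e+08, i.e. 85.33 dB.
Required insertion loss = 93.7 − 85.33 = 8.37 dB.

8.4 dB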